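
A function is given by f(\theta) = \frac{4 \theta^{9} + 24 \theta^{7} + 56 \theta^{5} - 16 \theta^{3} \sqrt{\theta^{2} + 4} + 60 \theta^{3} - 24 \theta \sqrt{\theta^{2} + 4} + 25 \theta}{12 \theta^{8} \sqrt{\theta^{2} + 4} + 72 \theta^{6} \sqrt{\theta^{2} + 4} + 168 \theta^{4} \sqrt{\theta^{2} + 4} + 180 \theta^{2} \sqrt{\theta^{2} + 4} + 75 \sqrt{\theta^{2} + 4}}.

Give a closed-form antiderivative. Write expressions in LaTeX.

An antiderivative is F(\theta) = \frac{\sqrt{\theta^{2} + 4}}{3} + \frac{1}{3 \theta^{4} + 9 \theta^{2} + \frac{15}{2}}.

Whatever form F(\theta) takes, F'(\theta) = f(\theta) is non-negotiable.
Check: d/d\theta[\frac{\sqrt{\theta^{2} + 4}}{3} + \frac{1}{3 \theta^{4} + 9 \theta^{2} + \frac{15}{2}}] = \frac{4 \theta^{9} + 24 \theta^{7} + 56 \theta^{5} - 16 \theta^{3} \sqrt{\theta^{2} + 4} + 60 \theta^{3} - 24 \theta \sqrt{\theta^{2} + 4} + 25 \theta}{12 \theta^{8} \sqrt{\theta^{2} + 4} + 72 \theta^{6} \sqrt{\theta^{2} + 4} + 168 \theta^{4} \sqrt{\theta^{2} + 4} + 180 \theta^{2} \sqrt{\theta^{2} + 4} + 75 \sqrt{\theta^{2} + 4}} = f(\theta).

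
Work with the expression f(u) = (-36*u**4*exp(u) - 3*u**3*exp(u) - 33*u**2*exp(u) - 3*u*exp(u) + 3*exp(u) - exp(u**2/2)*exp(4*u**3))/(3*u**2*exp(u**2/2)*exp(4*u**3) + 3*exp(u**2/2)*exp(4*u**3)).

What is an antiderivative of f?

An antiderivative is F(u) = exp(u)*exp(-u**2/2)*exp(-4*u**3) - atan(u)/3.

Any candidate F(u) must reproduce f(u) exactly when differentiated.
Check: d/du[exp(u)*exp(-u**2/2)*exp(-4*u**3) - atan(u)/3] = (-36*u**4*exp(u) - 3*u**3*exp(u) - 33*u**2*exp(u) - 3*u*exp(u) + 3*exp(u) - exp(u**2/2)*exp(4*u**3))/(3*u**2*exp(u**2/2)*exp(4*u**3) + 3*exp(u**2/2)*exp(4*u**3)) = f(u).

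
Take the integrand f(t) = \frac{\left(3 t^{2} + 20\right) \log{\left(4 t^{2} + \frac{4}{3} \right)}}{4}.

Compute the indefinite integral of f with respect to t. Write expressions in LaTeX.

F(t) = \frac{- 6 t^{3} + 9 t \left(t^{2} + 20\right) \log{\left(4 t^{2} + \frac{4}{3} \right)} - 354 t + 118 \sqrt{3} \operatorname{atan}{\left(\sqrt{3} t \right)}}{36} + C

Check any antiderivative F(t) by computing F'(t) and comparing it with f(t).
Check: d/dt[\frac{- 6 t^{3} + 9 t \left(t^{2} + 20\right) \log{\left(4 t^{2} + \frac{4}{3} \right)} - 354 t + 118 \sqrt{3} \operatorname{atan}{\left(\sqrt{3} t \right)}}{36}] = \frac{3 t^{2} \log{\left(t^{2} + \frac{1}{3} \right)}}{4} + \frac{3 t^{2} \log{\left(2 \right)}}{2} + 5 \log{\left(t^{2} + \frac{1}{3} \right)} + 10 \log{\left(2 \right)}, which equals f(t).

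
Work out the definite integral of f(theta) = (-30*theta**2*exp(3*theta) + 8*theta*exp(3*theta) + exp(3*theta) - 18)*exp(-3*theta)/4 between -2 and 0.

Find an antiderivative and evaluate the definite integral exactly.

Antiderivative: F(theta) = -5*theta**3/2 + theta**2 + theta/4 + 3*exp(-3*theta)/2; value = -3*exp(6)/2 - 22

Differentiate the proposed F(theta) back; it has to land on f(theta) exactly.
F(theta) = -5*theta**3/2 + theta**2 + theta/4 + 3*exp(-3*theta)/2 is an antiderivative of f.
Check: d/dtheta[-5*theta**3/2 + theta**2 + theta/4 + 3*exp(-3*theta)/2] = (-30*theta**2*exp(3*theta) + 8*theta*exp(3*theta) + exp(3*theta) - 18)*exp(-3*theta)/4 = f(theta).
F(0) = 3/2; F(-2) = 47/2 + 3*exp(6)/2.
Integral = F(0) - F(-2) = -3*exp(6)/2 - 22.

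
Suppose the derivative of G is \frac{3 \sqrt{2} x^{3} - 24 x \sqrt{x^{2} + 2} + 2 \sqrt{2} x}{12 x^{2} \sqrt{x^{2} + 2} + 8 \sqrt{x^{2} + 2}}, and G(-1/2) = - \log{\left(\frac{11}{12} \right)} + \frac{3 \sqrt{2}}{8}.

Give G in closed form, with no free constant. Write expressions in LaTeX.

G(x) = \frac{\sqrt{\frac{x^{2}}{2} + 1}}{2} - \log{\left(x^{2} + \frac{2}{3} \right)}

Check a candidate G(x) by differentiating: d/dx[G] must match the given G'(x).
A general antiderivative is \frac{\sqrt{\frac{x^{2}}{2} + 1}}{2} - \log{\left(x^{2} + \frac{2}{3} \right)} + C.
The condition gives C = - \log{\left(\frac{11}{12} \right)} + \frac{3 \sqrt{2}}{8} - (- \log{\left(\frac{11}{12} \right)} + \frac{3 \sqrt{2}}{8}) = 0.
So G(x) = \frac{\sqrt{\frac{x^{2}}{2} + 1}}{2} - \log{\left(x^{2} + \frac{2}{3} \right)}.
Check: d/dx[\frac{\sqrt{\frac{x^{2}}{2} + 1}}{2} - \log{\left(x^{2} + \frac{2}{3} \right)}] = \frac{3 \sqrt{2} x^{3} - 24 x \sqrt{x^{2} + 2} + 2 \sqrt{2} x}{12 x^{2} \sqrt{x^{2} + 2} + 8 \sqrt{x^{2} + 2}} = G'(x).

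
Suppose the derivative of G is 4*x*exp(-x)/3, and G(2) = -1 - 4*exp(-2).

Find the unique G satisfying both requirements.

G(x) = (-4*x - 3*exp(x) - 4)*exp(-x)/3

Recognize the product-rule pattern: G'(x) = u'v + uv' with u = -4*x/3 - 4/3, v = exp(-x), so integration by parts undoes it.
A general antiderivative is (-4*x - 4)*exp(-x)/3 + C.
The condition gives C = -1 - 4*exp(-2) - (-4*exp(-2)) = -1.
So G(x) = (-4*x - 3*exp(x) - 4)*exp(-x)/3.
Check: d/dx[(-4*x - 3*exp(x) - 4)*exp(-x)/3] = 4*x*exp(-x)/3 = G'(x).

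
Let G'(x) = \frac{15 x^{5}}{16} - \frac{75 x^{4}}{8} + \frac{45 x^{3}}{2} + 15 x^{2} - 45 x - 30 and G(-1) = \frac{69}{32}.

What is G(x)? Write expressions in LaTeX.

The substitution u = - \frac{x^{2}}{2} + 2 x + 2 works: G'(x) is exactly (dG/du)*(du/dx) for that inner function.
A general antiderivative is - \frac{5 \left(- \frac{x^{2}}{2} + 2 x + 2\right)^{3}}{4} + C.
The condition gives C = \frac{69}{32} - (\frac{5}{32}) = 2.
So G(x) = \frac{64 - 5 \left(- x^{2} + 4 x + 4\right)^{3}}{32}.
Check: d/dx[\frac{64 - 5 \left(- x^{2} + 4 x + 4\right)^{3}}{32}] = \frac{15 x^{5}}{16} - \frac{75 x^{4}}{8} + \frac{45 x^{3}}{2} + 15 x^{2} - 45 x - 30 = G'(x).

G(x) = \frac{64 - 5 \left(- x^{2} + 4 x + 4\right)^{3}}{32}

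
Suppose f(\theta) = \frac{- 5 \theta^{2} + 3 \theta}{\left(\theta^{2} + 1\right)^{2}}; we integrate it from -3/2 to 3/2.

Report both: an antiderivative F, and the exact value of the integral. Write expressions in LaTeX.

Antiderivative: F(\theta) = \frac{5 \theta}{2 \theta^{2} + 2} - \frac{5 \operatorname{atan}{\left(\theta \right)}}{2} - \frac{3}{2 \theta^{2} + 2}; value = \frac{30}{13} - 5 \operatorname{atan}{\left(\frac{3}{2} \right)}

An antiderivative F(\theta) passes only if d/d\theta[F] lands on f(\theta) exactly.
F(\theta) = \frac{5 \theta}{2 \theta^{2} + 2} - \frac{5 \operatorname{atan}{\left(\theta \right)}}{2} - \frac{3}{2 \theta^{2} + 2} is an antiderivative of f.
Check: d/d\theta[\frac{5 \theta}{2 \theta^{2} + 2} - \frac{5 \operatorname{atan}{\left(\theta \right)}}{2} - \frac{3}{2 \theta^{2} + 2}] = \frac{- 5 \theta^{2} + 3 \theta}{\theta^{4} + 2 \theta^{2} + 1}, which equals f(\theta).
F(3/2) = \frac{9}{13} - \frac{5 \operatorname{atan}{\left(\frac{3}{2} \right)}}{2}; F(-3/2) = - \frac{21}{13} + \frac{5 \operatorname{atan}{\left(\frac{3}{2} \right)}}{2}.
Integral = F(3/2) - F(-3/2) = \frac{30}{13} - 5 \operatorname{atan}{\left(\frac{3}{2} \right)}.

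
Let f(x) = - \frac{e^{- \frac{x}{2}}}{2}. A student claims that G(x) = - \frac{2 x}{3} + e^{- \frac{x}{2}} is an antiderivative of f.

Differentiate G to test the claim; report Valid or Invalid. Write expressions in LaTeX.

Invalid: d/dx[G] - f = - \frac{2}{3}, which is not 0.

d/dx[G] = \frac{\left(- 4 e^{\frac{x}{2}} - 3\right) e^{- \frac{x}{2}}}{6}
d/dx[G] - f(x) = - \frac{2}{3} != 0.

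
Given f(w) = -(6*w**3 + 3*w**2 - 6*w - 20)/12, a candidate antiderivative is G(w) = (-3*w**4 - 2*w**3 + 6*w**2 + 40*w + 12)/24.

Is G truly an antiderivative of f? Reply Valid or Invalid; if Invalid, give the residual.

d/dw[G] = -w**3/2 - w**2/4 + w/2 + 5/3
This equals f(w) exactly, so the claim holds.

Valid - the claim checks out under differentiation.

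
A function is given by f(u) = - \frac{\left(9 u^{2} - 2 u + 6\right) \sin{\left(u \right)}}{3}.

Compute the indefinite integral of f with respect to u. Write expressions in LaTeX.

F(u) = \frac{9 u^{2} \cos{\left(u \right)} - 18 u \sin{\left(u \right)} - 2 u \cos{\left(u \right)} + 2 \sin{\left(u \right)} - 12 \cos{\left(u \right)}}{3} + C

Since d/du undoes antidifferentiation here, F'(u) = f(u) is required of F(u).
Check: d/du[\frac{9 u^{2} \cos{\left(u \right)} - 18 u \sin{\left(u \right)} - 2 u \cos{\left(u \right)} + 2 \sin{\left(u \right)} - 12 \cos{\left(u \right)}}{3}] = - 3 u^{2} \sin{\left(u \right)} + \frac{2 u \sin{\left(u \right)}}{3} - 2 \sin{\left(u \right)}, which equals f(u).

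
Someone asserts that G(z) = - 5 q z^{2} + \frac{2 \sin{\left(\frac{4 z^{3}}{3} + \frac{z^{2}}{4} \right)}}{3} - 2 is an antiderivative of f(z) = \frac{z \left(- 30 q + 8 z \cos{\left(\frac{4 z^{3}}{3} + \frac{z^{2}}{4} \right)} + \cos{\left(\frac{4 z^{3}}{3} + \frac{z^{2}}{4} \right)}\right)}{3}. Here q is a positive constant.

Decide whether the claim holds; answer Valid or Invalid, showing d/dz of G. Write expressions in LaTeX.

d/dz[G] = - 10 q z + \frac{8 z^{2} \cos{\left(\frac{4 z^{3}}{3} + \frac{z^{2}}{4} \right)}}{3} + \frac{z \cos{\left(\frac{4 z^{3}}{3} + \frac{z^{2}}{4} \right)}}{3}
This equals f(z) exactly, so the claim holds.

Valid - differentiating G returns exactly f.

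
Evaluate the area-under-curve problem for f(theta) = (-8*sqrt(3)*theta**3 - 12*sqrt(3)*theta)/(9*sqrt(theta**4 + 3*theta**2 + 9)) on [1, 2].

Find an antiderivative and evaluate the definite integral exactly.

The substitution u = theta**4/3 + theta**2 + 3 works: f is exactly (dF/du)*(du/dtheta) for that inner function.
F(theta) = -4*sqrt(3)*sqrt(theta**4 + 3*theta**2 + 9)/9 is an antiderivative of f.
Check: d/dtheta[-4*sqrt(3)*sqrt(theta**4 + 3*theta**2 + 9)/9] = (-8*sqrt(3)*theta**3 - 12*sqrt(3)*theta)/(9*sqrt(theta**4 + 3*theta**2 + 9)) = f(theta).
F(2) = -4*sqrt(111)/9; F(1) = -4*sqrt(39)/9.
Integral = F(2) - F(1) = -4*sqrt(111)/9 + 4*sqrt(39)/9.

Antiderivative: F(theta) = -4*sqrt(3)*sqrt(theta**4 + 3*theta**2 + 9)/9; value = -4*sqrt(111)/9 + 4*sqrt(39)/9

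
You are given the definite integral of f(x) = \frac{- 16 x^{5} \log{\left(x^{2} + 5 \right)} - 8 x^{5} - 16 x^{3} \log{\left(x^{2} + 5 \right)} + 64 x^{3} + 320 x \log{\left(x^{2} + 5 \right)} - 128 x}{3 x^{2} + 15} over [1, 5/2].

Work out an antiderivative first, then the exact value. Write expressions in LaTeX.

Antiderivative: F(x) = - \frac{4 \left(4 - x^{2}\right)^{2} \log{\left(x^{2} + 5 \right)}}{3}; value = - \frac{27 \log{\left(\frac{45}{4} \right)}}{4} + 12 \log{\left(6 \right)}

Recognize the product-rule pattern: f = u'v + uv' with u = - \frac{4 \left(4 - x^{2}\right)^{2}}{3}, v = \log{\left(x^{2} + 5 \right)}, so integration by parts undoes it.
F(x) = - \frac{4 \left(4 - x^{2}\right)^{2} \log{\left(x^{2} + 5 \right)}}{3} is an antiderivative of f.
Check: d/dx[- \frac{4 \left(4 - x^{2}\right)^{2} \log{\left(x^{2} + 5 \right)}}{3}] = \frac{- 16 x^{5} \log{\left(x^{2} + 5 \right)} - 8 x^{5} - 16 x^{3} \log{\left(x^{2} + 5 \right)} + 64 x^{3} + 320 x \log{\left(x^{2} + 5 \right)} - 128 x}{3 x^{2} + 15} = f(x).
F(5/2) = - \frac{27 \log{\left(\frac{45}{4} \right)}}{4}; F(1) = - 12 \log{\left(6 \right)}.
Integral = F(5/2) - F(1) = - \frac{27 \log{\left(\frac{45}{4} \right)}}{4} + 12 \log{\left(6 \right)}.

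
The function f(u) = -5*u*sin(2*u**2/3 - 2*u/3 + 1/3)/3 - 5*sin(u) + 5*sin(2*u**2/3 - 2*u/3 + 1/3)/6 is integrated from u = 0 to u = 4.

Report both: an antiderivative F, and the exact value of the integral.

Integrate term by term and add the pieces.
F(u) = 5*(4*cos(u) + cos(2*u**2/3 - 2*u/3 + 1/3))/4 is an antiderivative of f.
Check: d/du[5*(4*cos(u) + cos(2*u**2/3 - 2*u/3 + 1/3))/4] = -5*u*sin(2*u**2/3 - 2*u/3 + 1/3)/3 - 5*sin(u) + 5*sin(2*u**2/3 - 2*u/3 + 1/3)/6 = f(u).
F(4) = 5*cos(4) + 5*cos(25/3)/4; F(0) = 5*cos(1/3)/4 + 5.
Integral = F(4) - F(0) = -5 + 5*cos(4) - 5*cos(1/3)/4 + 5*cos(25/3)/4.

Antiderivative: F(u) = 5*(4*cos(u) + cos(2*u**2/3 - 2*u/3 + 1/3))/4; value = -5 + 5*cos(4) - 5*cos(1/3)/4 + 5*cos(25/3)/4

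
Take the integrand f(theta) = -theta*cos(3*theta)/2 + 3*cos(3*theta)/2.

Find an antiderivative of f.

An antiderivative is F(theta) = -(3*theta*sin(3*theta) - 9*sin(3*theta) + cos(3*theta))/18.

The integrand splits into summands that can be handled one at a time.
Check: d/dtheta[-(3*theta*sin(3*theta) - 9*sin(3*theta) + cos(3*theta))/18] = -theta*cos(3*theta)/2 + 3*cos(3*theta)/2 = f(theta).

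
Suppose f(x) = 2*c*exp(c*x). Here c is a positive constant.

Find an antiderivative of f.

Differentiate the proposed F(x) back; it has to land on f(x) exactly.
Check: d/dx[2*exp(c*x)] = 2*c*exp(c*x) = f(x).

An antiderivative is F(x) = 2*exp(c*x).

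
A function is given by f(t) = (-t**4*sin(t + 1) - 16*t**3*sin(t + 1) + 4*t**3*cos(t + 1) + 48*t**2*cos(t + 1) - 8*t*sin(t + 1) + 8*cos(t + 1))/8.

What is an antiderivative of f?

An antiderivative is F(t) = (t**4/4 + 4*t**3 + 2*t)*cos(t + 1)/2.

Recognize the product-rule pattern: f = u'v + uv' with u = t**4/8 + 2*t**3 + t, v = cos(t + 1), so integration by parts undoes it.
Check: d/dt[(t**4/4 + 4*t**3 + 2*t)*cos(t + 1)/2] = -t**4*sin(t + 1)/8 - 2*t**3*sin(t + 1) + t**3*cos(t + 1)/2 + 6*t**2*cos(t + 1) - t*sin(t + 1) + cos(t + 1), which equals f(t).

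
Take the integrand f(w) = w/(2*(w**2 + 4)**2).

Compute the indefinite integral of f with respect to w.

F(w) = -1/(4*(w**2 + 4)) + C

f matches the chain-rule pattern g'(h)*h' with inner function h(w) = 4*w**2 + 16; substituting u = h(w) collapses the integral.
Check: d/dw[-1/(4*(w**2 + 4))] = w/(2*w**4 + 16*w**2 + 32), which equals f(w).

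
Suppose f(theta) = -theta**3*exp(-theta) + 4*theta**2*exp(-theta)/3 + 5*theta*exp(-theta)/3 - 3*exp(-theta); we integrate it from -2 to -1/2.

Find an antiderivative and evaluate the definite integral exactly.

Antiderivative: F(theta) = (3*theta**3 + 5*theta**2 + 5*theta + 14)*exp(-theta)/3; value = 33*exp(1/2)/8

Recognize the product-rule pattern: f = u'v + uv' with u = theta**3 + 5*theta**2/3 + 5*theta/3 + 14/3, v = exp(-theta), so integration by parts undoes it.
F(theta) = (3*theta**3 + 5*theta**2 + 5*theta + 14)*exp(-theta)/3 is an antiderivative of f.
Check: d/dtheta[(3*theta**3 + 5*theta**2 + 5*theta + 14)*exp(-theta)/3] = (-3*theta**3 + 4*theta**2 + 5*theta - 9)*exp(-theta)/3, which equals f(theta).
F(-1/2) = 33*exp(1/2)/8; F(-2) = 0.
Integral = F(-1/2) - F(-2) = 33*exp(1/2)/8.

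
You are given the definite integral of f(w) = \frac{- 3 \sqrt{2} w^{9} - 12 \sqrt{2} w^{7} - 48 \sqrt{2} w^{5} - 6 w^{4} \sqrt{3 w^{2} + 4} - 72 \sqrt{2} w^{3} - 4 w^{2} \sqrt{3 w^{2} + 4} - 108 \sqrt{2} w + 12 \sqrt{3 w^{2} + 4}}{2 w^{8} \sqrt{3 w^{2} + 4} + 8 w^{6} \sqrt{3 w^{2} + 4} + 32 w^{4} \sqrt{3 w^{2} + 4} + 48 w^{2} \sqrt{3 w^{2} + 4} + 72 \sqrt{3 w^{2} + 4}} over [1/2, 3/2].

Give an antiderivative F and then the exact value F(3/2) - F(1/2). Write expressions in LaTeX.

Recover f(w) by differentiating a candidate F(w); any mismatch rules it out.
F(w) = \frac{w}{w^{4} + 2 w^{2} + 6} - \sqrt{\frac{3 w^{2}}{2} + 2} is an antiderivative of f.
Check: d/dw[\frac{w}{w^{4} + 2 w^{2} + 6} - \sqrt{\frac{3 w^{2}}{2} + 2}] = \frac{- 3 \sqrt{2} w^{9} - 12 \sqrt{2} w^{7} - 48 \sqrt{2} w^{5} - 6 w^{4} \sqrt{3 w^{2} + 4} - 72 \sqrt{2} w^{3} - 4 w^{2} \sqrt{3 w^{2} + 4} - 108 \sqrt{2} w + 12 \sqrt{3 w^{2} + 4}}{2 w^{8} \sqrt{3 w^{2} + 4} + 8 w^{6} \sqrt{3 w^{2} + 4} + 32 w^{4} \sqrt{3 w^{2} + 4} + 48 w^{2} \sqrt{3 w^{2} + 4} + 72 \sqrt{3 w^{2} + 4}} = f(w).
F(3/2) = \frac{8}{83} - \frac{\sqrt{86}}{4}; F(1/2) = \frac{8}{105} - \frac{\sqrt{38}}{4}.
Integral = F(3/2) - F(1/2) = - \frac{\sqrt{86}}{4} + \frac{176}{8715} + \frac{\sqrt{38}}{4}.

Antiderivative: F(w) = \frac{w}{w^{4} + 2 w^{2} + 6} - \sqrt{\frac{3 w^{2}}{2} + 2}; value = - \frac{\sqrt{86}}{4} + \frac{176}{8715} + \frac{\sqrt{38}}{4}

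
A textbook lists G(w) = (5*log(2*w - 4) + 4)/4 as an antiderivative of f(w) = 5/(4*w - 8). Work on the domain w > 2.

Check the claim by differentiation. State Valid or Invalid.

d/dw[G] = 5/(4*w - 8)
This equals f(w) exactly, so the claim holds.

Valid - differentiating G returns exactly f.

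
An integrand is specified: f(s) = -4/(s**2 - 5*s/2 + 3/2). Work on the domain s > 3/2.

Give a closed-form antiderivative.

An antiderivative is F(s) = -8*log(s - 3/2) + 8*log(s - 1).

The denominator factors as (s - 1)*(2*s - 3); partial fractions split f into directly integrable pieces: -16/(2*s - 3) + 8/(s - 1).
Check: d/ds[-8*log(s - 3/2) + 8*log(s - 1)] = -8/(2*s**2 - 5*s + 3), which equals f(s).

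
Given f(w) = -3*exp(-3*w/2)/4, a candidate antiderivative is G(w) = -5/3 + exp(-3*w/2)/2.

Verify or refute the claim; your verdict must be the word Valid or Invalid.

d/dw[G] = -3*exp(-3*w/2)/4
This equals f(w) exactly, so the claim holds.

Valid: G'(w) = f(w).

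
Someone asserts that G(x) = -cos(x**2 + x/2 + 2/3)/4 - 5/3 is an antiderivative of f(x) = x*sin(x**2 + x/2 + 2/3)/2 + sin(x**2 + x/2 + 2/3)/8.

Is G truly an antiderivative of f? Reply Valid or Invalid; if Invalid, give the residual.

Valid: G'(x) = f(x).

d/dx[G] = x*sin(x**2 + x/2 + 2/3)/2 + sin(x**2 + x/2 + 2/3)/8
This equals f(x) exactly, so the claim holds.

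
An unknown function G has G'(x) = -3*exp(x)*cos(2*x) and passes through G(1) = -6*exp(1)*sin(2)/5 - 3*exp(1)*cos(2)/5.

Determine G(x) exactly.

G(x) = -6*exp(x)*sin(2*x)/5 - 3*exp(x)*cos(2*x)/5

Differentiate the proposed G(x) back; it has to land on the given G'(x).
A general antiderivative is -6*exp(x)*sin(2*x)/5 - 3*exp(x)*cos(2*x)/5 + C.
The condition gives C = -6*exp(1)*sin(2)/5 - 3*exp(1)*cos(2)/5 - (-6*exp(1)*sin(2)/5 - 3*exp(1)*cos(2)/5) = 0.
So G(x) = -6*exp(x)*sin(2*x)/5 - 3*exp(x)*cos(2*x)/5.
Check: d/dx[-6*exp(x)*sin(2*x)/5 - 3*exp(x)*cos(2*x)/5] = -3*exp(x)*cos(2*x) = G'(x).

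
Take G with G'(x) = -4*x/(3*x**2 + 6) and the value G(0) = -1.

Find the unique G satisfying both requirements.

G'(x) matches the chain-rule pattern g'(h)*h' with inner function h(x) = x**2/2 + 1; substituting u = h(x) collapses the integral.
A general antiderivative is -2*log(x**2/2 + 1)/3 + C.
The condition gives C = -1 - (0) = -1.
So G(x) = -(2*log(x**2/2 + 1) + 3)/3.
Check: d/dx[-(2*log(x**2/2 + 1) + 3)/3] = -4*x/(3*x**2 + 6) = G'(x).

G(x) = -(2*log(x**2/2 + 1) + 3)/3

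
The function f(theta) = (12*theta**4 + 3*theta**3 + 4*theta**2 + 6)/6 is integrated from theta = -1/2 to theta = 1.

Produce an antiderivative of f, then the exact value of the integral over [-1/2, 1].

Antiderivative: F(theta) = 2*theta**5/5 + theta**4/8 + 2*theta**3/9 + theta; value = 1459/640

Check any antiderivative F(theta) by computing F'(theta) and comparing it with f(theta).
F(theta) = 2*theta**5/5 + theta**4/8 + 2*theta**3/9 + theta is an antiderivative of f.
Check: d/dtheta[2*theta**5/5 + theta**4/8 + 2*theta**3/9 + theta] = 2*theta**4 + theta**3/2 + 2*theta**2/3 + 1, which equals f(theta).
F(1) = 629/360; F(-1/2) = -3067/5760.
Integral = F(1) - F(-1/2) = 1459/640.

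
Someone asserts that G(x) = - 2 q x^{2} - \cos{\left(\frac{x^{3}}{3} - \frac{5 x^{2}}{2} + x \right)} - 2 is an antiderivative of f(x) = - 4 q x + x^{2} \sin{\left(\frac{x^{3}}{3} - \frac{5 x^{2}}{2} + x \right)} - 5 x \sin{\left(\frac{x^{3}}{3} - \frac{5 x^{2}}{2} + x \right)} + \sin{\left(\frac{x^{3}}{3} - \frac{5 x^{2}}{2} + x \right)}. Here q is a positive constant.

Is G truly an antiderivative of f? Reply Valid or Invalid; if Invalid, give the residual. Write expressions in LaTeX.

d/dx[G] = - 4 q x + x^{2} \sin{\left(\frac{x^{3}}{3} - \frac{5 x^{2}}{2} + x \right)} - 5 x \sin{\left(\frac{x^{3}}{3} - \frac{5 x^{2}}{2} + x \right)} + \sin{\left(\frac{x^{3}}{3} - \frac{5 x^{2}}{2} + x \right)}
This equals f(x) exactly, so the claim holds.

Valid. The derivative of G reproduces f.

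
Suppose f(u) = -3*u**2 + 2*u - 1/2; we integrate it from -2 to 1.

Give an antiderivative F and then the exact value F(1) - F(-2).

Antiderivative: F(u) = -u**3 + u**2 - u/2; value = -27/2

The integrand splits into summands that can be handled one at a time.
F(u) = -u**3 + u**2 - u/2 is an antiderivative of f.
Check: d/du[-u**3 + u**2 - u/2] = -3*u**2 + 2*u - 1/2 = f(u).
F(1) = -1/2; F(-2) = 13.
Integral = F(1) - F(-2) = -27/2.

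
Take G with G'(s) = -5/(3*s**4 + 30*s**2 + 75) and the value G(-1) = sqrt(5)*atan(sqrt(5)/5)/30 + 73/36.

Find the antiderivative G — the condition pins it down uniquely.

A first test for any G(s): its s-derivative must equal the given G'(s).
A general antiderivative is -5*s/(30*s**2 + 150) - sqrt(5)*atan(sqrt(5)*s/5)/30 + C.
The condition gives C = sqrt(5)*atan(sqrt(5)/5)/30 + 73/36 - (1/36 + sqrt(5)*atan(sqrt(5)/5)/30) = 2.
So G(s) = (-sqrt(5)*s**2*atan(sqrt(5)*s/5) + 60*s**2 - 5*s - 5*sqrt(5)*atan(sqrt(5)*s/5) + 300)/(30*s**2 + 150).
Check: d/ds[(-sqrt(5)*s**2*atan(sqrt(5)*s/5) + 60*s**2 - 5*s - 5*sqrt(5)*atan(sqrt(5)*s/5) + 300)/(30*s**2 + 150)] = -5/(3*s**4 + 30*s**2 + 75) = G'(s).

G(s) = (-sqrt(5)*s**2*atan(sqrt(5)*s/5) + 60*s**2 - 5*s - 5*sqrt(5)*atan(sqrt(5)*s/5) + 300)/(30*s**2 + 150)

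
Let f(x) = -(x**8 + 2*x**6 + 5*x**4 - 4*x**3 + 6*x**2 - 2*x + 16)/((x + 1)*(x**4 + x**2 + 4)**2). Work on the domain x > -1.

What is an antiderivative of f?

An antiderivative is F(x) = -log(x + 1) - 1/(2*(x**4/2 + x**2/2 + 2)).

A first test for any F(x): its x-derivative must equal f(x) identically.
Check: d/dx[-log(x + 1) - 1/(2*(x**4/2 + x**2/2 + 2))] = (-x**8 - 2*x**6 - 5*x**4 + 4*x**3 - 6*x**2 + 2*x - 16)/(x**9 + x**8 + 2*x**7 + 2*x**6 + 9*x**5 + 9*x**4 + 8*x**3 + 8*x**2 + 16*x + 16), which equals f(x).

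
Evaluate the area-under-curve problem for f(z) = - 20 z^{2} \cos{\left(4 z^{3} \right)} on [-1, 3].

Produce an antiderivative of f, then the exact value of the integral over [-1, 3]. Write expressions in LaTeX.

The substitution u = 4 z^{3} works: f is exactly (dF/du)*(du/dz) for that inner function.
F(z) = - \frac{5 \sin{\left(4 z^{3} \right)}}{3} is an antiderivative of f.
Check: d/dz[- \frac{5 \sin{\left(4 z^{3} \right)}}{3}] = - 20 z^{2} \cos{\left(4 z^{3} \right)} = f(z).
F(3) = - \frac{5 \sin{\left(108 \right)}}{3}; F(-1) = \frac{5 \sin{\left(4 \right)}}{3}.
Integral = F(3) - F(-1) = - \frac{5 \sin{\left(108 \right)}}{3} - \frac{5 \sin{\left(4 \right)}}{3}.

Antiderivative: F(z) = - \frac{5 \sin{\left(4 z^{3} \right)}}{3}; value = - \frac{5 \sin{\left(108 \right)}}{3} - \frac{5 \sin{\left(4 \right)}}{3}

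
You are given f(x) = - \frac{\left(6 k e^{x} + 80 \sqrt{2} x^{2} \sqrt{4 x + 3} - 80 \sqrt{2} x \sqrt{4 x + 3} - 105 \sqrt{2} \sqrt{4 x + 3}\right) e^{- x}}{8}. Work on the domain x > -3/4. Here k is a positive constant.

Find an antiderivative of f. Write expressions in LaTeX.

An antiderivative is F(x) = \frac{\left(- 6 k x e^{x} + 80 \sqrt{2} x^{2} \sqrt{4 x + 3} + 120 \sqrt{2} x \sqrt{4 x + 3} + 45 \sqrt{2} \sqrt{4 x + 3}\right) e^{- x}}{8}.

Since d/dx undoes antidifferentiation here, F'(x) = f(x) is required of F(x).
Check: d/dx[\frac{\left(- 6 k x e^{x} + 80 \sqrt{2} x^{2} \sqrt{4 x + 3} + 120 \sqrt{2} x \sqrt{4 x + 3} + 45 \sqrt{2} \sqrt{4 x + 3}\right) e^{- x}}{8}] = \frac{\left(- 6 k \sqrt{4 x + 3} e^{x} - 320 \sqrt{2} x^{3} + 80 \sqrt{2} x^{2} + 660 \sqrt{2} x + 315 \sqrt{2}\right) e^{- x}}{8 \sqrt{4 x + 3}}, which equals f(x).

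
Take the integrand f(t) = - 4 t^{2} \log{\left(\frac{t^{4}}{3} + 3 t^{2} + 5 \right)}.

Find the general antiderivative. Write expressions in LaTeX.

F(t) = \frac{\sqrt{3} \left(- 12 \sqrt{3} t^{3} \log{\left(\frac{t^{4}}{3} + 3 t^{2} + 5 \right)} + 16 \sqrt{3} t^{3} - 216 \sqrt{3} t + 72 \sqrt{54 - 11 \sqrt{21}} \operatorname{atan}{\left(\frac{10 \sqrt{3} t}{\sqrt{21} \sqrt{54 - 11 \sqrt{21}} + 9 \sqrt{54 - 11 \sqrt{21}}} \right)} - 72 \sqrt{11 \sqrt{21} + 54} \operatorname{atan}{\left(\frac{10 \sqrt{3} t}{- 9 \sqrt{11 \sqrt{21} + 54} + \sqrt{21} \sqrt{11 \sqrt{21} + 54}} \right)}\right)}{27} + C

Since d/dt undoes antidifferentiation here, F'(t) = f(t) is required of F(t).
Check: d/dt[\frac{\sqrt{3} \left(- 12 \sqrt{3} t^{3} \log{\left(\frac{t^{4}}{3} + 3 t^{2} + 5 \right)} + 16 \sqrt{3} t^{3} - 216 \sqrt{3} t + 72 \sqrt{54 - 11 \sqrt{21}} \operatorname{atan}{\left(\frac{10 \sqrt{3} t}{\sqrt{21} \sqrt{54 - 11 \sqrt{21}} + 9 \sqrt{54 - 11 \sqrt{21}}} \right)} - 72 \sqrt{11 \sqrt{21} + 54} \operatorname{atan}{\left(\frac{10 \sqrt{3} t}{- 9 \sqrt{11 \sqrt{21} + 54} + \sqrt{21} \sqrt{11 \sqrt{21} + 54}} \right)}\right)}{27}] = - 4 t^{2} \log{\left(\frac{t^{4}}{3} + 3 t^{2} + 5 \right)} = f(t).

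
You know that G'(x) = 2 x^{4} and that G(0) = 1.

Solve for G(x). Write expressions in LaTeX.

A first test for any G(x): its x-derivative must equal the given G'(x).
A general antiderivative is \frac{2 x^{5}}{5} + C.
The condition gives C = 1 - (0) = 1.
So G(x) = \frac{2 x^{5} + 5}{5}.
Check: d/dx[\frac{2 x^{5} + 5}{5}] = 2 x^{4} = G'(x).

G(x) = \frac{2 x^{5} + 5}{5}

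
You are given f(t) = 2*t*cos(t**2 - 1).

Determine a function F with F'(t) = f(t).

The substitution u = t**2 - 1 works: f is exactly (dF/du)*(du/dt) for that inner function.
Check: d/dt[sin(t**2 - 1)] = 2*t*cos(t**2 - 1) = f(t).

An antiderivative is F(t) = sin(t**2 - 1).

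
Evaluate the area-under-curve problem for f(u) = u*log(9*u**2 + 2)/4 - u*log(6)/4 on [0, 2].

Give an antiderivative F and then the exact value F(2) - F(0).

Antiderivative: F(u) = (9*u**2*log(3*u**2/2 + 1/3) - 9*u**2 + 2*log(9*u**2 + 2))/72; value = -1/2 - log(2)/36 + log(38)/36 + log(19/3)/2

The integrand splits into summands that can be handled one at a time.
F(u) = (9*u**2*log(3*u**2/2 + 1/3) - 9*u**2 + 2*log(9*u**2 + 2))/72 is an antiderivative of f.
Check: d/du[(9*u**2*log(3*u**2/2 + 1/3) - 9*u**2 + 2*log(9*u**2 + 2))/72] = u*log(9*u**2 + 2)/4 - u*log(6)/4 = f(u).
F(2) = -1/2 + log(38)/36 + log(19/3)/2; F(0) = log(2)/36.
Integral = F(2) - F(0) = -1/2 - log(2)/36 + log(38)/36 + log(19/3)/2.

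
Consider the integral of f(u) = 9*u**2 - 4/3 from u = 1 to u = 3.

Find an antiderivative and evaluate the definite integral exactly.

Whatever form F(u) takes, F'(u) = f(u) is non-negotiable.
F(u) = (9*u**3 - 4*u + 2)/3 is an antiderivative of f.
Check: d/du[(9*u**3 - 4*u + 2)/3] = 9*u**2 - 4/3 = f(u).
F(3) = 233/3; F(1) = 7/3.
Integral = F(3) - F(1) = 226/3.

Antiderivative: F(u) = (9*u**3 - 4*u + 2)/3; value = 226/3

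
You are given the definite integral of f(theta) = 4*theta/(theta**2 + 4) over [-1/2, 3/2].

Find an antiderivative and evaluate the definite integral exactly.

Antiderivative: F(theta) = 2*log(theta**2 + 4); value = -2*log(17/4) + 2*log(25/4)

f matches the chain-rule pattern g'(h)*h' with inner function h(theta) = theta**2 + 4; substituting u = h(theta) collapses the integral.
F(theta) = 2*log(theta**2 + 4) is an antiderivative of f.
Check: d/dtheta[2*log(theta**2 + 4)] = 4*theta/(theta**2 + 4) = f(theta).
F(3/2) = 2*log(25/4); F(-1/2) = 2*log(17/4).
Integral = F(3/2) - F(-1/2) = -2*log(17/4) + 2*log(25/4).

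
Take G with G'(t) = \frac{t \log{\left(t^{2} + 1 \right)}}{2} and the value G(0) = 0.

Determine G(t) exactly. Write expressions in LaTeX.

G(t) = \frac{t^{2} \log{\left(t^{2} + 1 \right)} - t^{2} + \log{\left(t^{2} + 1 \right)}}{4}

For G(t) to be correct, d/dt[G] must agree with the stated G'(t) identically.
A general antiderivative is \frac{t^{2} \log{\left(t^{2} + 1 \right)}}{4} - \frac{t^{2}}{4} + \frac{\log{\left(t^{2} + 1 \right)}}{4} + C.
The condition gives C = 0 - (0) = 0.
So G(t) = \frac{t^{2} \log{\left(t^{2} + 1 \right)} - t^{2} + \log{\left(t^{2} + 1 \right)}}{4}.
Check: d/dt[\frac{t^{2} \log{\left(t^{2} + 1 \right)} - t^{2} + \log{\left(t^{2} + 1 \right)}}{4}] = \frac{t \log{\left(t^{2} + 1 \right)}}{2} = G'(t).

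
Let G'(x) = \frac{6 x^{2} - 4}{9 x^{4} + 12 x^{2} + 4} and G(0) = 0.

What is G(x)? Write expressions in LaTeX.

G(x) = - \frac{2 x}{3 x^{2} + 2}

G'(x) has the shape u'v + uv' for u = - \frac{x}{3} and v = \frac{1}{\frac{x^{2}}{2} + \frac{1}{3}} — it is the derivative of the product u*v.
A general antiderivative is - \frac{x}{3 \left(\frac{x^{2}}{2} + \frac{1}{3}\right)} + C.
The condition gives C = 0 - (0) = 0.
So G(x) = - \frac{2 x}{3 x^{2} + 2}.
Check: d/dx[- \frac{2 x}{3 x^{2} + 2}] = \frac{6 x^{2} - 4}{9 x^{4} + 12 x^{2} + 4} = G'(x).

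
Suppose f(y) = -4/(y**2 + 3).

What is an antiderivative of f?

An antiderivative is F(y) = -4*sqrt(3)*atan(sqrt(3)*y/3)/3.

Whatever form F(y) takes, F'(y) = f(y) is non-negotiable.
Check: d/dy[-4*sqrt(3)*atan(sqrt(3)*y/3)/3] = -4/(y**2 + 3) = f(y).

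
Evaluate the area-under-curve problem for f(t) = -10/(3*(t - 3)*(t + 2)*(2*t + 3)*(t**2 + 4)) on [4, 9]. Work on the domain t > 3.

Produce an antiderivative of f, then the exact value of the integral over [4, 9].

Antiderivative: F(t) = -2*log(t - 3)/351 + 16*log(t + 3/2)/135 - log(t + 2)/12 - 23*log(t**2 + 4)/1560 + 11*atan(t/2)/780; value = -16*log(11/2)/135 - log(11)/12 - 23*log(85)/1560 - 11*atan(2)/780 + 11*atan(9/2)/780 + 23*log(20)/1560 + 109*log(6)/1404 + 16*log(21/2)/135

Factor the denominator (3*(t - 3)*(t + 2)*(2*t + 3)*(t**2 + 4)) and decompose: f = -(23*t - 22)/(780*(t**2 + 4)) + 32/(135*(2*t + 3)) - 1/(12*(t + 2)) - 2/(351*(t - 3)); each piece integrates to a log, atan, or power term.
F(t) = -2*log(t - 3)/351 + 16*log(t + 3/2)/135 - log(t + 2)/12 - 23*log(t**2 + 4)/1560 + 11*atan(t/2)/780 is an antiderivative of f.
Check: d/dt[-2*log(t - 3)/351 + 16*log(t + 3/2)/135 - log(t + 2)/12 - 23*log(t**2 + 4)/1560 + 11*atan(t/2)/780] = -10/(6*t**5 + 3*t**4 - 21*t**3 - 42*t**2 - 180*t - 216), which equals f(t).
F(9) = -log(11)/12 - 23*log(85)/1560 - 2*log(6)/351 + 11*atan(9/2)/780 + 16*log(21/2)/135; F(4) = -log(6)/12 - 23*log(20)/1560 + 11*atan(2)/780 + 16*log(11/2)/135.
Integral = F(9) - F(4) = -16*log(11/2)/135 - log(11)/12 - 23*log(85)/1560 - 11*atan(2)/780 + 11*atan(9/2)/780 + 23*log(20)/1560 + 109*log(6)/1404 + 16*log(21/2)/135.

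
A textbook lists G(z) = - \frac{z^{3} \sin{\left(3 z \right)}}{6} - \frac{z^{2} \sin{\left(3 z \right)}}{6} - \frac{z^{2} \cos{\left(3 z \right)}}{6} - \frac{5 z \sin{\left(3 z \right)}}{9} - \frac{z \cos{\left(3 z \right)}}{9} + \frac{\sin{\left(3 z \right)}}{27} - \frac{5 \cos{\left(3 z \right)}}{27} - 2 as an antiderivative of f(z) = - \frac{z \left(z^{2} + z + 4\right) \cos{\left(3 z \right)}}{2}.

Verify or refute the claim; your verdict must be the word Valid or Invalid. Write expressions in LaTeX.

d/dz[G] = - \frac{z^{3} \cos{\left(3 z \right)}}{2} - \frac{z^{2} \cos{\left(3 z \right)}}{2} - 2 z \cos{\left(3 z \right)}
This equals f(z) exactly, so the claim holds.

Valid - differentiating G returns exactly f.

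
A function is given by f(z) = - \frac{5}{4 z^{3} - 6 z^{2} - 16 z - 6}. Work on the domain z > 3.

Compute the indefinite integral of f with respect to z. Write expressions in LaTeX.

F(z) = \frac{5 \left(- \log{\left(z - 3 \right)} + 8 \log{\left(z + \frac{1}{2} \right)} - 7 \log{\left(z + 1 \right)}\right)}{56} + C

The denominator factors as 2 \left(z - 3\right) \left(z + 1\right) \left(2 z + 1\right); partial fractions split f into directly integrable pieces: \frac{10}{7 \left(2 z + 1\right)} - \frac{5}{8 \left(z + 1\right)} - \frac{5}{56 \left(z - 3\right)}.
Check: d/dz[\frac{5 \left(- \log{\left(z - 3 \right)} + 8 \log{\left(z + \frac{1}{2} \right)} - 7 \log{\left(z + 1 \right)}\right)}{56}] = - \frac{5}{4 z^{3} - 6 z^{2} - 16 z - 6} = f(z).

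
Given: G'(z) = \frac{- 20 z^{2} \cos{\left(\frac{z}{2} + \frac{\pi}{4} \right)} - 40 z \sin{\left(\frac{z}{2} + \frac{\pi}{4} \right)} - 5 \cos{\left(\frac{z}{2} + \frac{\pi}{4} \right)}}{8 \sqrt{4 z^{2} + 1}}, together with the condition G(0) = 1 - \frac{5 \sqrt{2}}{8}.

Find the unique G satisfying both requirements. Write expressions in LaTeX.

G'(z) has the shape u'v + uv' for u = - \frac{5 \sqrt{4 z^{2} + 1}}{4} and v = \sin{\left(\frac{z}{2} + \frac{\pi}{4} \right)} — it is the derivative of the product u*v.
A general antiderivative is - \frac{5 \sqrt{4 z^{2} + 1} \sin{\left(\frac{z}{2} + \frac{\pi}{4} \right)}}{4} + C.
The condition gives C = 1 - \frac{5 \sqrt{2}}{8} - (- \frac{5 \sqrt{2}}{8}) = 1.
So G(z) = - \frac{5 \sqrt{4 z^{2} + 1} \sin{\left(\frac{z}{2} + \frac{\pi}{4} \right)}}{4} + 1.
Check: d/dz[- \frac{5 \sqrt{4 z^{2} + 1} \sin{\left(\frac{z}{2} + \frac{\pi}{4} \right)}}{4} + 1] = \frac{- 20 z^{2} \cos{\left(\frac{z}{2} + \frac{\pi}{4} \right)} - 40 z \sin{\left(\frac{z}{2} + \frac{\pi}{4} \right)} - 5 \cos{\left(\frac{z}{2} + \frac{\pi}{4} \right)}}{8 \sqrt{4 z^{2} + 1}} = G'(z).

G(z) = - \frac{5 \sqrt{4 z^{2} + 1} \sin{\left(\frac{z}{2} + \frac{\pi}{4} \right)}}{4} + 1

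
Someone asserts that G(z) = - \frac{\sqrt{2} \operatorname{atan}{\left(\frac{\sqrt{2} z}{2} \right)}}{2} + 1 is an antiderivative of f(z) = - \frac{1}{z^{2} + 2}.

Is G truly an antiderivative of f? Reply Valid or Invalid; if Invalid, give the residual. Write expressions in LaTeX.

Valid - differentiating G returns exactly f.

d/dz[G] = - \frac{1}{z^{2} + 2}
This equals f(z) exactly, so the claim holds.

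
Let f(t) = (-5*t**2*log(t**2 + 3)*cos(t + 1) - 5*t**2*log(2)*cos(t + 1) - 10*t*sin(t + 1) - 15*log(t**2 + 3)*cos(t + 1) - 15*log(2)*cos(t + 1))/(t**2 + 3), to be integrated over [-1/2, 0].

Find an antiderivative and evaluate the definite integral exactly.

Recognize the product-rule pattern: f = u'v + uv' with u = -5*log(2*t**2 + 6), v = sin(t + 1), so integration by parts undoes it.
F(t) = -5*log(2*t**2 + 6)*sin(t + 1) is an antiderivative of f.
Check: d/dt[-5*log(2*t**2 + 6)*sin(t + 1)] = (-5*t**2*log(t**2 + 3)*cos(t + 1) - 5*t**2*log(2)*cos(t + 1) - 10*t*sin(t + 1) - 15*log(t**2 + 3)*cos(t + 1) - 15*log(2)*cos(t + 1))/(t**2 + 3) = f(t).
F(0) = -5*log(6)*sin(1); F(-1/2) = -5*log(13/2)*sin(1/2).
Integral = F(0) - F(-1/2) = -5*log(6)*sin(1) + 5*log(13/2)*sin(1/2).

Antiderivative: F(t) = -5*log(2*t**2 + 6)*sin(t + 1); value = -5*log(6)*sin(1) + 5*log(13/2)*sin(1/2)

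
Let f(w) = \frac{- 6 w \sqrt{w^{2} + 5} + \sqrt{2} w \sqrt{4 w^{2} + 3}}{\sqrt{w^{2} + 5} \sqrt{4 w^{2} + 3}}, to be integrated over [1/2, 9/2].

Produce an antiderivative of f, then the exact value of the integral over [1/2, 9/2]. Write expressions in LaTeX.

Antiderivative: F(w) = \frac{2 \sqrt{2} \sqrt{w^{2} + 5} - 3 \sqrt{4 w^{2} + 3}}{2}; value = - 3 \sqrt{21} - \frac{\sqrt{42}}{2} + 3 + \frac{\sqrt{202}}{2}

Any candidate F(w) must reproduce f(w) exactly when differentiated.
F(w) = \frac{2 \sqrt{2} \sqrt{w^{2} + 5} - 3 \sqrt{4 w^{2} + 3}}{2} is an antiderivative of f.
Check: d/dw[\frac{2 \sqrt{2} \sqrt{w^{2} + 5} - 3 \sqrt{4 w^{2} + 3}}{2}] = \frac{- 6 w \sqrt{w^{2} + 5} + \sqrt{2} w \sqrt{4 w^{2} + 3}}{\sqrt{w^{2} + 5} \sqrt{4 w^{2} + 3}} = f(w).
F(9/2) = - 3 \sqrt{21} + \frac{\sqrt{202}}{2}; F(1/2) = -3 + \frac{\sqrt{42}}{2}.
Integral = F(9/2) - F(1/2) = - 3 \sqrt{21} - \frac{\sqrt{42}}{2} + 3 + \frac{\sqrt{202}}{2}.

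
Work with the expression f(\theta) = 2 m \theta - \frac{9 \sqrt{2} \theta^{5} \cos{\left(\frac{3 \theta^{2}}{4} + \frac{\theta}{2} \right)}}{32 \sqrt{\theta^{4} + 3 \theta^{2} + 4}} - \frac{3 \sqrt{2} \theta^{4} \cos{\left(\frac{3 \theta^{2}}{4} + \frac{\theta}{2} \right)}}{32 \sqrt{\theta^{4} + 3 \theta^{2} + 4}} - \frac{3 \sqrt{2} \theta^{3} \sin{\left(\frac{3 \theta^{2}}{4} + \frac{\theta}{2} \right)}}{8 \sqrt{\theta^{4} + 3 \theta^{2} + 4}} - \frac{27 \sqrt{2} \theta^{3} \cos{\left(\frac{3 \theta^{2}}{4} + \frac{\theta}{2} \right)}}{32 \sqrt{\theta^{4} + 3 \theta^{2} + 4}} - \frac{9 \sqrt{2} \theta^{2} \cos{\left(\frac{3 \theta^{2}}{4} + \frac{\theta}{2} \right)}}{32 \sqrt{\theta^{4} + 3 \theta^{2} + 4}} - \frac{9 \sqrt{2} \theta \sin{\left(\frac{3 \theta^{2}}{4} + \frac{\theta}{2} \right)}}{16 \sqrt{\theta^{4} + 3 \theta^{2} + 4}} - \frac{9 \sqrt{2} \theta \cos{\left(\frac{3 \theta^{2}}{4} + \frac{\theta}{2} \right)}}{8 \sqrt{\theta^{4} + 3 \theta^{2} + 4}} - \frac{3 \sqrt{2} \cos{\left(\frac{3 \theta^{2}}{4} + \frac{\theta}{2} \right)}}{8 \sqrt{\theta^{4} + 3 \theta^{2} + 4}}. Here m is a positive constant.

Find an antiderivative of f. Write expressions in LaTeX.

An antiderivative is F(\theta) = m \theta^{2} - \frac{3 \sqrt{\frac{\theta^{4}}{2} + \frac{3 \theta^{2}}{2} + 2} \sin{\left(\frac{3 \theta^{2}}{4} + \frac{\theta}{2} \right)}}{8}.

The integrand splits into summands that can be handled one at a time.
Check: d/d\theta[m \theta^{2} - \frac{3 \sqrt{\frac{\theta^{4}}{2} + \frac{3 \theta^{2}}{2} + 2} \sin{\left(\frac{3 \theta^{2}}{4} + \frac{\theta}{2} \right)}}{8}] = \frac{\sqrt{2} \left(32 \sqrt{2} m \theta \sqrt{\theta^{4} + 3 \theta^{2} + 4} - 9 \theta^{5} \cos{\left(\frac{3 \theta^{2}}{4} + \frac{\theta}{2} \right)} - 3 \theta^{4} \cos{\left(\frac{3 \theta^{2}}{4} + \frac{\theta}{2} \right)} - 12 \theta^{3} \sin{\left(\frac{3 \theta^{2}}{4} + \frac{\theta}{2} \right)} - 27 \theta^{3} \cos{\left(\frac{3 \theta^{2}}{4} + \frac{\theta}{2} \right)} - 9 \theta^{2} \cos{\left(\frac{3 \theta^{2}}{4} + \frac{\theta}{2} \right)} - 18 \theta \sin{\left(\frac{3 \theta^{2}}{4} + \frac{\theta}{2} \right)} - 36 \theta \cos{\left(\frac{3 \theta^{2}}{4} + \frac{\theta}{2} \right)} - 12 \cos{\left(\frac{3 \theta^{2}}{4} + \frac{\theta}{2} \right)}\right)}{32 \sqrt{\theta^{4} + 3 \theta^{2} + 4}}, which equals f(\theta).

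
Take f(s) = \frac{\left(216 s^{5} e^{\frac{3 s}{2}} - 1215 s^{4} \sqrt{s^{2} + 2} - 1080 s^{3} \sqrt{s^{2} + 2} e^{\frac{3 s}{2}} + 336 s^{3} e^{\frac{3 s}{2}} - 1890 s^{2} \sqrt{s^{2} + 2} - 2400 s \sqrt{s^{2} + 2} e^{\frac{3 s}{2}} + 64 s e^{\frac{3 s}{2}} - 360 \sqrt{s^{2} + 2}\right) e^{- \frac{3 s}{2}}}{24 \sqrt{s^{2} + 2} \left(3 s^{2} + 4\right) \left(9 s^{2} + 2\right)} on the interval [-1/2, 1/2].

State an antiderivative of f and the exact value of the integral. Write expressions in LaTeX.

A candidate is checked by its d/ds: the result must match f(s).
F(s) = \frac{\left(4 \sqrt{s^{2} + 2} e^{\frac{3 s}{2}} + 8 e^{\frac{3 s}{2}} \log{\left(3 s^{2} + 4 \right)} - 18 e^{\frac{3 s}{2}} \log{\left(9 s^{2} + 2 \right)} + 10 e^{\frac{3 s}{2}} \log{\left(6 \right)} + 15\right) e^{- \frac{3 s}{2}}}{12} is an antiderivative of f.
Check: d/ds[\frac{\left(4 \sqrt{s^{2} + 2} e^{\frac{3 s}{2}} + 8 e^{\frac{3 s}{2}} \log{\left(3 s^{2} + 4 \right)} - 18 e^{\frac{3 s}{2}} \log{\left(9 s^{2} + 2 \right)} + 10 e^{\frac{3 s}{2}} \log{\left(6 \right)} + 15\right) e^{- \frac{3 s}{2}}}{12}] = \frac{216 s^{5} e^{\frac{3 s}{2}} - 1215 s^{4} \sqrt{s^{2} + 2} - 1080 s^{3} \sqrt{s^{2} + 2} e^{\frac{3 s}{2}} + 336 s^{3} e^{\frac{3 s}{2}} - 1890 s^{2} \sqrt{s^{2} + 2} - 2400 s \sqrt{s^{2} + 2} e^{\frac{3 s}{2}} + 64 s e^{\frac{3 s}{2}} - 360 \sqrt{s^{2} + 2}}{648 s^{4} \sqrt{s^{2} + 2} e^{\frac{3 s}{2}} + 1008 s^{2} \sqrt{s^{2} + 2} e^{\frac{3 s}{2}} + 192 \sqrt{s^{2} + 2} e^{\frac{3 s}{2}}}, which equals f(s).
F(1/2) = - \frac{3 \log{\left(\frac{17}{4} \right)}}{2} + \frac{1}{2} + \frac{5}{4 e^{\frac{3}{4}}} + \frac{2 \log{\left(\frac{19}{4} \right)}}{3} + \frac{5 \log{\left(6 \right)}}{6}; F(-1/2) = - \frac{3 \log{\left(\frac{17}{4} \right)}}{2} + \frac{1}{2} + \frac{2 \log{\left(\frac{19}{4} \right)}}{3} + \frac{5 \log{\left(6 \right)}}{6} + \frac{5 e^{\frac{3}{4}}}{4}.
Integral = F(1/2) - F(-1/2) = - \frac{5 e^{\frac{3}{4}}}{4} + \frac{5}{4 e^{\frac{3}{4}}}.

Antiderivative: F(s) = \frac{\left(4 \sqrt{s^{2} + 2} e^{\frac{3 s}{2}} + 8 e^{\frac{3 s}{2}} \log{\left(3 s^{2} + 4 \right)} - 18 e^{\frac{3 s}{2}} \log{\left(9 s^{2} + 2 \right)} + 10 e^{\frac{3 s}{2}} \log{\left(6 \right)} + 15\right) e^{- \frac{3 s}{2}}}{12}; value = - \frac{5 e^{\frac{3}{4}}}{4} + \frac{5}{4 e^{\frac{3}{4}}}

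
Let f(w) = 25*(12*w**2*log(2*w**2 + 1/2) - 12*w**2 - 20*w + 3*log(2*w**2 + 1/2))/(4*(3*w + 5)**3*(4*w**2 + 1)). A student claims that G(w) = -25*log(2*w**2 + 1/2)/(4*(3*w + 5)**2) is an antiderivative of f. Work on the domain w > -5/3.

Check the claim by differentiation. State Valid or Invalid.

d/dw[G] = (300*w**2*log(2*w**2 + 1/2) - 300*w**2 - 500*w + 75*log(2*w**2 + 1/2))/(216*w**5 + 1080*w**4 + 1854*w**3 + 1270*w**2 + 450*w + 250)
d/dw[G] - f(w) = (300*w**2*log(2*w**2 + 1/2) - 300*w**2 - 500*w + 75*log(2*w**2 + 1/2))/(432*w**5 + 2160*w**4 + 3708*w**3 + 2540*w**2 + 900*w + 500) != 0.

Invalid: d/dw[G] - f = (300*w**2*log(2*w**2 + 1/2) - 300*w**2 - 500*w + 75*log(2*w**2 + 1/2))/(432*w**5 + 2160*w**4 + 3708*w**3 + 2540*w**2 + 900*w + 500), which is not 0.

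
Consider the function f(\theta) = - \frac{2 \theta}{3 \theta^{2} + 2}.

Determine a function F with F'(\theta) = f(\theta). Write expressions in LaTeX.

The substitution u = \frac{3 \theta^{2}}{2} + 1 works: f is exactly (dF/du)*(du/d\theta) for that inner function.
Check: d/d\theta[- \frac{\log{\left(\frac{3 \theta^{2}}{2} + 1 \right)}}{3}] = - \frac{2 \theta}{3 \theta^{2} + 2} = f(\theta).

An antiderivative is F(\theta) = - \frac{\log{\left(\frac{3 \theta^{2}}{2} + 1 \right)}}{3}.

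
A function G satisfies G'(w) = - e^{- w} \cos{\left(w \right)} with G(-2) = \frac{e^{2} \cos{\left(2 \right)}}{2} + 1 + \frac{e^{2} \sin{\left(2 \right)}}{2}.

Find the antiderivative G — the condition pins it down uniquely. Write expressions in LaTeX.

G(w) = \frac{\left(2 e^{w} - \sin{\left(w \right)} + \cos{\left(w \right)}\right) e^{- w}}{2}

Recover the given G'(w) by differentiating a candidate G(w); any mismatch rules it out.
A general antiderivative is - \frac{e^{- w} \sin{\left(w \right)}}{2} + \frac{e^{- w} \cos{\left(w \right)}}{2} + C.
The condition gives C = \frac{e^{2} \cos{\left(2 \right)}}{2} + 1 + \frac{e^{2} \sin{\left(2 \right)}}{2} - (\frac{e^{2} \cos{\left(2 \right)}}{2} + \frac{e^{2} \sin{\left(2 \right)}}{2}) = 1.
So G(w) = \frac{\left(2 e^{w} - \sin{\left(w \right)} + \cos{\left(w \right)}\right) e^{- w}}{2}.
Check: d/dw[\frac{\left(2 e^{w} - \sin{\left(w \right)} + \cos{\left(w \right)}\right) e^{- w}}{2}] = - e^{- w} \cos{\left(w \right)} = G'(w).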